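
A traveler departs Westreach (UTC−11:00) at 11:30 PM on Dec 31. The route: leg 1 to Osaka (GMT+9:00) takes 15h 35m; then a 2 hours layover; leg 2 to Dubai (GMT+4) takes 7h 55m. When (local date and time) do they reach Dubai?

Convert departure to UTC: 11:30 PM + 11:00 = 10:30 AM UTC on Jan 1.
Add 15 hours 35 minutes leg 1 → 2:05 AM UTC (Jan 2).
Add 2 hours layover in Osaka → 4:05 AM UTC.
Add 7 hours and 55 minutes leg 2 → 12:00 PM UTC.
Dubai is UTC+4:00, so local arrival = 12:00 PM + 4:00 = 4:00 PM on Jan 2.

4:00 PM on January 2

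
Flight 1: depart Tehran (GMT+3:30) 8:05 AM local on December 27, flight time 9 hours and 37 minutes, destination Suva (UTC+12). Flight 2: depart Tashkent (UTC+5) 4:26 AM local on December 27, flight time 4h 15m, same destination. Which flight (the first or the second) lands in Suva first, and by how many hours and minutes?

the second, by 10 hours 31 minutes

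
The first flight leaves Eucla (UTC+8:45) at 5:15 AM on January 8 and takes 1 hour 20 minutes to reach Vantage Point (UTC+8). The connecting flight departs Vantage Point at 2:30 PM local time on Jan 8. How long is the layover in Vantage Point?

8 hours 40 minutes

Convert departure to UTC: 5:15 AM − 8:45 = 8:30 PM UTC on Jan 7.
Add 1 hour and 20 minutes flight time → 9:50 PM UTC.
Vantage Point is UTC+8:00, so local arrival = 9:50 PM + 8:00 = 5:50 AM on Jan 8.
Layover = 2:30 PM − 5:50 AM = 8 hours 40 minutes.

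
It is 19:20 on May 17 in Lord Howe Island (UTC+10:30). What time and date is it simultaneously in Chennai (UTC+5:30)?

Chennai is 5:00 behind Lord Howe Island.
Shift by the zone difference: 19:20 − 5:00 = 14:20 on May 17 in Chennai.

14:20 on May 17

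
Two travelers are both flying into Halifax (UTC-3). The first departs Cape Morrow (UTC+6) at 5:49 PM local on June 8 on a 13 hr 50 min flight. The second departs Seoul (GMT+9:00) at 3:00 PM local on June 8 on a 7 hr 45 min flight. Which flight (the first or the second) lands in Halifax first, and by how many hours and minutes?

the second, by 11 hours 54 minutes

Flight 1 in UTC: 5:49 PM − 6:00 = 11:49 AM on Jun 8.
+13 hours 50 minutes → arrive 1:39 AM UTC on Jun 9.
Flight 2 in UTC: 3:00 PM − 9:00 = 6:00 AM on Jun 8.
+7 hours and 45 minutes → arrive 1:45 PM UTC on Jun 8.
Flight 2 lands earlier by 11 hours 54 minutes.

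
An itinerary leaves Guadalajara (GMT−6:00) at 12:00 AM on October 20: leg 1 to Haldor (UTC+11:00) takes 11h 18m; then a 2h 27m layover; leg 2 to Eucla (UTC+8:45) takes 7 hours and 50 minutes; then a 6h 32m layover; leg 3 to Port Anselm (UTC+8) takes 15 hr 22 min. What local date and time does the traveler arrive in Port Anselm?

Convert departure to UTC: 12:00 AM + 6:00 = 6:00 AM UTC on Oct 20.
Add 11 hours and 18 minutes leg 1 → 5:18 PM UTC.
Add 2 hours and 27 minutes layover in Haldor → 7:45 PM UTC.
Add 7 hours 50 minutes leg 2 → 3:35 AM UTC (Oct 21).
Add 6 hours and 32 minutes layover in Eucla → 10:07 AM UTC.
Add 15 hours and 22 minutes leg 3 → 1:29 AM UTC (Oct 22).
Port Anselm is UTC+8:00, so local arrival = 1:29 AM + 8:00 = 9:29 AM on Oct 22.

9:29 AM on Oct 22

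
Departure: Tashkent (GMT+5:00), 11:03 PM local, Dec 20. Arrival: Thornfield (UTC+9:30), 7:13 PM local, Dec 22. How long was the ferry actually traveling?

39 hours 40 minutes

Departure in UTC: 11:03 PM − 5:00 = 6:03 PM on Dec 20.
Arrival in UTC: 7:13 PM − 9:30 = 9:43 AM on Dec 22.
Elapsed = 9:43 AM − 6:03 PM (+2 days) = 39 hours 40 minutes.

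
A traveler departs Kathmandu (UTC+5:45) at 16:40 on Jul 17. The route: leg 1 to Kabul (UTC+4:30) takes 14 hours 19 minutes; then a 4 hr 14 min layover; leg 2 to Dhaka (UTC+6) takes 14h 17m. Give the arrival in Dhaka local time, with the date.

Convert departure to UTC: 16:40 − 5:45 = 10:55 UTC on Jul 17.
Add 14 hours 19 minutes leg 1 → 01:14 UTC (Jul 18).
Add 4 hours 14 minutes layover in Kabul → 05:28 UTC.
Add 14 hours and 17 minutes leg 2 → 19:45 UTC.
Dhaka is UTC+6:00, so local arrival = 19:45 + 6:00 = 01:45 on Jul 19.

01:45 on Jul 19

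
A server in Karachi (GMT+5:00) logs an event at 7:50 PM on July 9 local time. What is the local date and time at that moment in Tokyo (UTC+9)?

11:50 PM on Jul 9

In UTC: 7:50 PM − 5:00 = 2:50 PM on Jul 9.
Tokyo is UTC+9:00: 2:50 PM + 9:00 = 11:50 PM on Jul 9.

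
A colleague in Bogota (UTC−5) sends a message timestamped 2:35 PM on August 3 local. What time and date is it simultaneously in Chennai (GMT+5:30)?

1:05 AM on August 4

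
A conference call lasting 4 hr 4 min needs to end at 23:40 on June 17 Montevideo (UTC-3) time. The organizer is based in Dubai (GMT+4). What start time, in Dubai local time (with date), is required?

Target end time in UTC: 23:40 + 3:00 = 02:40 on Jun 18.
Subtract 4 hours 4 minutes → start 22:36 UTC on Jun 17.
Dubai is UTC+4:00: 22:36 + 4:00 = 02:36 on Jun 18.

02:36 on June 18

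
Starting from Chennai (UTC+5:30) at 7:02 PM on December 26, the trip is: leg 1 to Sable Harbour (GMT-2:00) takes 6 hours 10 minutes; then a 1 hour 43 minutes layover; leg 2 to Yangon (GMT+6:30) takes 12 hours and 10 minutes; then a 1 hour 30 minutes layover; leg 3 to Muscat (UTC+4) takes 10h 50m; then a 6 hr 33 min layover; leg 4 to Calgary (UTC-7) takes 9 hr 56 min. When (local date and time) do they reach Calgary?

Convert departure to UTC: 7:02 PM − 5:30 = 1:32 PM UTC on Dec 26.
Add 6 hours 10 minutes leg 1 → 7:42 PM UTC.
Add 1 hour and 43 minutes layover in Sable Harbour → 9:25 PM UTC.
Add 12 hours 10 minutes leg 2 → 9:35 AM UTC (Dec 27).
Add 1 hour 30 minutes layover in Yangon → 11:05 AM UTC.
Add 10 hours 50 minutes leg 3 → 9:55 PM UTC.
Add 6 hours and 33 minutes layover in Muscat → 4:28 AM UTC (Dec 28).
Add 9 hours and 56 minutes leg 4 → 2:24 PM UTC.
Calgary is UTC−7:00, so local arrival = 2:24 PM − 7:00 = 7:24 AM on Dec 28.

7:24 AM on Dec 28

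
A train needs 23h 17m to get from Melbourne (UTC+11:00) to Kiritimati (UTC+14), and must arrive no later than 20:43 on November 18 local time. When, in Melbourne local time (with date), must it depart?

18:26 on Nov 17

Target arrival in UTC: 20:43 − 14:00 = 06:43 on Nov 18.
Subtract 23 hours 17 minutes → departure 07:26 UTC on Nov 17.
Melbourne is UTC+11:00: 07:26 + 11:00 = 18:26 on Nov 17.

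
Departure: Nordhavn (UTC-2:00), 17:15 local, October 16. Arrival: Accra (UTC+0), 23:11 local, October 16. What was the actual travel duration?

3 hours 56 minutes

Departure in UTC: 17:15 + 2:00 = 19:15 on Oct 16.
Arrival is already UTC: 23:11 on Oct 16.
Elapsed = 23:11 − 19:15 = 3 hours 56 minutes.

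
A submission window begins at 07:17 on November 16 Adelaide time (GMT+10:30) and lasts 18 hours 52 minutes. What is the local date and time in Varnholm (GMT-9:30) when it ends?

06:09 on November 16

Convert start to UTC: 07:17 − 10:30 = 20:47 UTC on Nov 15.
Add 18 hours 52 minutes duration → 15:39 UTC (Nov 16).
Varnholm is UTC−9:30, so local end time = 15:39 − 9:30 = 06:09 on Nov 16.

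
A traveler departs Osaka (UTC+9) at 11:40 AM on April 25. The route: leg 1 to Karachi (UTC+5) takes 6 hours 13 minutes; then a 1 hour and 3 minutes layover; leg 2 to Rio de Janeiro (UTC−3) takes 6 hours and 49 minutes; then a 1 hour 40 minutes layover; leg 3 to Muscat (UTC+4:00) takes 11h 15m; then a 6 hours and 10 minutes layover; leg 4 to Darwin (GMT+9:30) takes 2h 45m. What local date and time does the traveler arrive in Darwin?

12:05 AM on Apr 27

Convert departure to UTC: 11:40 AM − 9:00 = 2:40 AM UTC on Apr 25.
Add 6 hours and 13 minutes leg 1 → 8:53 AM UTC.
Add 1 hour 3 minutes layover in Karachi → 9:56 AM UTC.
Add 6 hours 49 minutes leg 2 → 4:45 PM UTC.
Add 1 hour and 40 minutes layover in Rio de Janeiro → 6:25 PM UTC.
Add 11 hours 15 minutes leg 3 → 5:40 AM UTC (Apr 26).
Add 6 hours 10 minutes layover in Muscat → 11:50 AM UTC.
Add 2 hours and 45 minutes leg 4 → 2:35 PM UTC.
Darwin is UTC+9:30, so local arrival = 2:35 PM + 9:30 = 12:05 AM on Apr 27.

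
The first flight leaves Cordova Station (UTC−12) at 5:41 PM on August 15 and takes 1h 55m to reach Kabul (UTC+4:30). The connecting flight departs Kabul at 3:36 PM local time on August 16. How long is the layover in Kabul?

Convert departure to UTC: 5:41 PM + 12:00 = 5:41 AM UTC on Aug 16.
Add 1 hour and 55 minutes flight time → 7:36 AM UTC.
Kabul is UTC+4:30, so local arrival = 7:36 AM + 4:30 = 12:06 PM on Aug 16.
Layover = 3:36 PM − 12:06 PM = 3 hours 30 minutes.

3 hours 30 minutes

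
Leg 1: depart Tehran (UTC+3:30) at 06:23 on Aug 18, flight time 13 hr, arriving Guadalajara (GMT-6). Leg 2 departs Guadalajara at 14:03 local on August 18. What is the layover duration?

4 hours 10 minutes

Convert departure to UTC: 06:23 − 3:30 = 02:53 UTC on Aug 18.
Add 13 hours flight time → 15:53 UTC.
Guadalajara is UTC−6:00, so local arrival = 15:53 − 6:00 = 09:53 on Aug 18.
Layover = 14:03 − 09:53 = 4 hours 10 minutes.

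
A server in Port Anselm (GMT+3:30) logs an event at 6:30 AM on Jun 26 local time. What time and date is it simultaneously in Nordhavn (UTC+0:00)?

Nordhavn is 3:30 behind Port Anselm.
Shift by the zone difference: 6:30 AM − 3:30 = 3:00 AM on Jun 26 in Nordhavn.

3:00 AM on Jun 26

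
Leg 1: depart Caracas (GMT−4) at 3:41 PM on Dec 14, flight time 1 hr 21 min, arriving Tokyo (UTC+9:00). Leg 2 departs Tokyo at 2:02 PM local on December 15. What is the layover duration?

8 hours

Convert departure to UTC: 3:41 PM + 4:00 = 7:41 PM UTC on Dec 14.
Add 1 hour 21 minutes flight time → 9:02 PM UTC.
Tokyo is UTC+9:00, so local arrival = 9:02 PM + 9:00 = 6:02 AM on Dec 15.
Layover = 2:02 PM − 6:02 AM = 8 hours.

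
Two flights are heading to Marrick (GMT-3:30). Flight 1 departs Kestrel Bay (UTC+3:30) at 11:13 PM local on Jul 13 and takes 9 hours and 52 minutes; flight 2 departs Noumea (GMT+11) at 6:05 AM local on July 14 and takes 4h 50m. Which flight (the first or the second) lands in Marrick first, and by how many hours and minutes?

Flight 1 in UTC: 11:13 PM − 3:30 = 7:43 PM on Jul 13.
+9 hours and 52 minutes → arrive 5:35 AM UTC on Jul 14.
Flight 2 in UTC: 6:05 AM − 11:00 = 7:05 PM on Jul 13.
+4 hours and 50 minutes → arrive 11:55 PM UTC on Jul 13.
Flight 2 lands earlier by 5 hours 40 minutes.

the second, by 5 hours 40 minutes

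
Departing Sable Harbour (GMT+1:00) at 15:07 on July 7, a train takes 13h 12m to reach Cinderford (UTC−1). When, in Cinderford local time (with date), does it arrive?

Cinderford is 2:00 behind Sable Harbour.
After 13 hours 12 minutes it is 04:19 (Jul 8) in Sable Harbour.
Shift by the zone difference: 04:19 − 2:00 = 02:19 on Jul 8 in Cinderford.

02:19 on July 8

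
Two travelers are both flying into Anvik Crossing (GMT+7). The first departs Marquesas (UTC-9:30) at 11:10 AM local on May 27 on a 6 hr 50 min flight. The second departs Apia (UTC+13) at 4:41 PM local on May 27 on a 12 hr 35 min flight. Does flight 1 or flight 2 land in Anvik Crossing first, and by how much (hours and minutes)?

Flight 1 in UTC: 11:10 AM + 9:30 = 8:40 PM on May 27.
+6 hours and 50 minutes → arrive 3:30 AM UTC on May 28.
Flight 2 in UTC: 4:41 PM − 13:00 = 3:41 AM on May 27.
+12 hours 35 minutes → arrive 4:16 PM UTC on May 27.
Flight 2 lands earlier by 11 hours 14 minutes.

the second, by 11 hours 14 minutes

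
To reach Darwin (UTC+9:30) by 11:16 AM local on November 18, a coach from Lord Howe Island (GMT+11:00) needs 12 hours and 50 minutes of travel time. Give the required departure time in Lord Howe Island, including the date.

11:56 PM on November 17

Target arrival in UTC: 11:16 AM − 9:30 = 1:46 AM on Nov 18.
Subtract 12 hours 50 minutes → departure 12:56 PM UTC on Nov 17.
Lord Howe Island is UTC+11:00: 12:56 PM + 11:00 = 11:56 PM on Nov 17.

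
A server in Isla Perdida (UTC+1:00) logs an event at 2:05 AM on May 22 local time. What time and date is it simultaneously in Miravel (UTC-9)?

4:05 PM on May 21

Miravel is 10:00 behind Isla Perdida.
Shift by the zone difference: 2:05 AM − 10:00 = 4:05 PM on May 21 in Miravel.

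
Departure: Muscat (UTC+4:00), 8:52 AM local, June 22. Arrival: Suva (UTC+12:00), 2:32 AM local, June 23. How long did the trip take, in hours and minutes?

9 hours 40 minutes

Departure in UTC: 8:52 AM − 4:00 = 4:52 AM on Jun 22.
Arrival in UTC: 2:32 AM − 12:00 = 2:32 PM on Jun 22.
Elapsed = 2:32 PM − 4:52 AM = 9 hours 40 minutes.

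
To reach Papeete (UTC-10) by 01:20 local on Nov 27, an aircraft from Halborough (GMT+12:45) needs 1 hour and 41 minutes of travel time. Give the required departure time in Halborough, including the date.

Target arrival in UTC: 01:20 + 10:00 = 11:20 on Nov 27.
Subtract 1 hour and 41 minutes → departure 09:39 UTC on Nov 27.
Halborough is UTC+12:45: 09:39 + 12:45 = 22:24 on Nov 27.

22:24 on Nov 27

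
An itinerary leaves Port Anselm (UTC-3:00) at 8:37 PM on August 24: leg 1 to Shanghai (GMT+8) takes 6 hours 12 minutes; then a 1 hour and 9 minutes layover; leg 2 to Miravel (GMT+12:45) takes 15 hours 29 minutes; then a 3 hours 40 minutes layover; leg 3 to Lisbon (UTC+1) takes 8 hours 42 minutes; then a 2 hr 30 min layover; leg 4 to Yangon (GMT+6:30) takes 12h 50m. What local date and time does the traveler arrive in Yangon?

8:39 AM on August 27

Convert departure to UTC: 8:37 PM + 3:00 = 11:37 PM UTC on Aug 24.
Add 6 hours 12 minutes leg 1 → 5:49 AM UTC (Aug 25).
Add 1 hour and 9 minutes layover in Shanghai → 6:58 AM UTC.
Add 15 hours 29 minutes leg 2 → 10:27 PM UTC.
Add 3 hours 40 minutes layover in Miravel → 2:07 AM UTC (Aug 26).
Add 8 hours 42 minutes leg 3 → 10:49 AM UTC.
Add 2 hours and 30 minutes layover in Lisbon → 1:19 PM UTC.
Add 12 hours and 50 minutes leg 4 → 2:09 AM UTC (Aug 27).
Yangon is UTC+6:30, so local arrival = 2:09 AM + 6:30 = 8:39 AM on Aug 27.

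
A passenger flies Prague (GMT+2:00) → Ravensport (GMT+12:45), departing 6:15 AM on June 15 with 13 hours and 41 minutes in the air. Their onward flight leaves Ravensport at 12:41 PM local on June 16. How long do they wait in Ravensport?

Convert departure to UTC: 6:15 AM − 2:00 = 4:15 AM UTC on Jun 15.
Add 13 hours and 41 minutes flight time → 5:56 PM UTC.
Ravensport is UTC+12:45, so local arrival = 5:56 PM + 12:45 = 6:41 AM on Jun 16.
Layover = 12:41 PM − 6:41 AM = 6 hours.

6 hours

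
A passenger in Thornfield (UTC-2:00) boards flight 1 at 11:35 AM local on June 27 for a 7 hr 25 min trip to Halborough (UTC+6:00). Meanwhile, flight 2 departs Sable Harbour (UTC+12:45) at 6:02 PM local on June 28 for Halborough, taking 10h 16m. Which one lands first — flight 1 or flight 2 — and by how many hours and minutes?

Flight 1 in UTC: 11:35 AM + 2:00 = 1:35 PM on Jun 27.
+7 hours and 25 minutes → arrive 9:00 PM UTC on Jun 27.
Flight 2 in UTC: 6:02 PM − 12:45 = 5:17 AM on Jun 28.
+10 hours and 16 minutes → arrive 3:33 PM UTC on Jun 28.
Flight 1 lands earlier by 18 hours 33 minutes.

the first, by 18 hours 33 minutes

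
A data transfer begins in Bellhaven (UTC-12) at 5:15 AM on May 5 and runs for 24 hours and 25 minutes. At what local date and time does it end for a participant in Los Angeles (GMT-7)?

Los Angeles is 5:00 ahead of Bellhaven.
After 24 hours and 25 minutes it is 5:40 AM (May 6) in Bellhaven.
Shift by the zone difference: 5:40 AM + 5:00 = 10:40 AM on May 6 in Los Angeles.

10:40 AM on May 6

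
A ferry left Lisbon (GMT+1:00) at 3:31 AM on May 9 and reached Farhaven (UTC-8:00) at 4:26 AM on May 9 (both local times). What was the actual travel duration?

Farhaven is 9:00 behind Lisbon.
Clock-face elapsed time (ignoring zones) is 55 minutes.
Actual elapsed = 55 minutes + 9:00 = 9 hours 55 minutes.

9 hours 55 minutes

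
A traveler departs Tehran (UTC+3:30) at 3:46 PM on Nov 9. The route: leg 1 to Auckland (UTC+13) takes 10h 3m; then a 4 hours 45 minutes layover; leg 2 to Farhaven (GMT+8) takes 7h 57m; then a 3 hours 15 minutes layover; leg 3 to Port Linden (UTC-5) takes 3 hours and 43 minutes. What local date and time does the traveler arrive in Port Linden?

Convert departure to UTC: 3:46 PM − 3:30 = 12:16 PM UTC on Nov 9.
Add 10 hours 3 minutes leg 1 → 10:19 PM UTC.
Add 4 hours and 45 minutes layover in Auckland → 3:04 AM UTC (Nov 10).
Add 7 hours and 57 minutes leg 2 → 11:01 AM UTC.
Add 3 hours and 15 minutes layover in Farhaven → 2:16 PM UTC.
Add 3 hours 43 minutes leg 3 → 5:59 PM UTC.
Port Linden is UTC−5:00, so local arrival = 5:59 PM − 5:00 = 12:59 PM on Nov 10.

12:59 PM on November 10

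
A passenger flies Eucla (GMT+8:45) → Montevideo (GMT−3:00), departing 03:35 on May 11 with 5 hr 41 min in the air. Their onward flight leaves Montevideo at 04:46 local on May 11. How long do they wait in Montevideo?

Convert departure to UTC: 03:35 − 8:45 = 18:50 UTC on May 10.
Add 5 hours 41 minutes flight time → 00:31 UTC (May 11).
Montevideo is UTC−3:00, so local arrival = 00:31 − 3:00 = 21:31 on May 10.
Layover = 04:46 − 21:31 (+1 day) = 7 hours 15 minutes.

7 hours 15 minutes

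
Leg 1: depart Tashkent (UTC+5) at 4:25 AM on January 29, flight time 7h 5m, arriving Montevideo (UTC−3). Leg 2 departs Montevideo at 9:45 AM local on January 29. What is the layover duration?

6 hours 15 minutes

Convert departure to UTC: 4:25 AM − 5:00 = 11:25 PM UTC on Jan 28.
Add 7 hours and 5 minutes flight time → 6:30 AM UTC (Jan 29).
Montevideo is UTC−3:00, so local arrival = 6:30 AM − 3:00 = 3:30 AM on Jan 29.
Layover = 9:45 AM − 3:30 AM = 6 hours 15 minutes.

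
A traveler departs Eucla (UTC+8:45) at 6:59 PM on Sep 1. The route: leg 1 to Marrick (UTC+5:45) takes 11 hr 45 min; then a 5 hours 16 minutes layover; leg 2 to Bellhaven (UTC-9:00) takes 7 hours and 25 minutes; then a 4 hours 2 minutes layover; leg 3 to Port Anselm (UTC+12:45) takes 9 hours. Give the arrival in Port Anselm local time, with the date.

12:27 PM on September 3

Convert departure to UTC: 6:59 PM − 8:45 = 10:14 AM UTC on Sep 1.
Add 11 hours and 45 minutes leg 1 → 9:59 PM UTC.
Add 5 hours 16 minutes layover in Marrick → 3:15 AM UTC (Sep 2).
Add 7 hours and 25 minutes leg 2 → 10:40 AM UTC.
Add 4 hours 2 minutes layover in Bellhaven → 2:42 PM UTC.
Add 9 hours leg 3 → 11:42 PM UTC.
Port Anselm is UTC+12:45, so local arrival = 11:42 PM + 12:45 = 12:27 PM on Sep 3.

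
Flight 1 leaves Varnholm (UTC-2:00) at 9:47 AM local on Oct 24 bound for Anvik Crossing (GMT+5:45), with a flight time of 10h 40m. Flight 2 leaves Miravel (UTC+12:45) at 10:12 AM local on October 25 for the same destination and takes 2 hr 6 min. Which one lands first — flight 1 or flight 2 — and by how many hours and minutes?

the first, by 1 hour 6 minutes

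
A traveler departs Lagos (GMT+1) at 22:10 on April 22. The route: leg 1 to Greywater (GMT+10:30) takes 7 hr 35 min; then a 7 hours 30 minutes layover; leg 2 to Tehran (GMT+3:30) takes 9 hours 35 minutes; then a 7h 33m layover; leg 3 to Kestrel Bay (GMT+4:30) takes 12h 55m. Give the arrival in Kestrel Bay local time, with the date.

22:48 on Apr 24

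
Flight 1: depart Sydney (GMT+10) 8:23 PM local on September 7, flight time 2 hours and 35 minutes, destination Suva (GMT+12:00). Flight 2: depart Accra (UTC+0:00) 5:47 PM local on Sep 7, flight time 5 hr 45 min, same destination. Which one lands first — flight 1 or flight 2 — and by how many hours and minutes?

the first, by 10 hours 34 minutes

Flight 1 in UTC: 8:23 PM − 10:00 = 10:23 AM on Sep 7.
+2 hours and 35 minutes → arrive 12:58 PM UTC on Sep 7.
Flight 2 departs at 5:47 PM UTC (Sep 7).
+5 hours 45 minutes → arrive 11:32 PM UTC on Sep 7.
Flight 1 lands earlier by 10 hours 34 minutes.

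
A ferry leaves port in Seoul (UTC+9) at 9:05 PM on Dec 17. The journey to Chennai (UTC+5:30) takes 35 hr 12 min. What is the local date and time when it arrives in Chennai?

Chennai is 3:30 behind Seoul.
After 35 hours 12 minutes it is 8:17 AM (Dec 19) in Seoul.
Shift by the zone difference: 8:17 AM − 3:30 = 4:47 AM on Dec 19 in Chennai.

4:47 AM on December 19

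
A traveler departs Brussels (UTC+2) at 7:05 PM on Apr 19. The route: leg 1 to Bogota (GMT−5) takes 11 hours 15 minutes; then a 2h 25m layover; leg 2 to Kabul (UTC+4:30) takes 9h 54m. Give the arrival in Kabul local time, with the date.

Convert departure to UTC: 7:05 PM − 2:00 = 5:05 PM UTC on Apr 19.
Add 11 hours 15 minutes leg 1 → 4:20 AM UTC (Apr 20).
Add 2 hours 25 minutes layover in Bogota → 6:45 AM UTC.
Add 9 hours and 54 minutes leg 2 → 4:39 PM UTC.
Kabul is UTC+4:30, so local arrival = 4:39 PM + 4:30 = 9:09 PM on Apr 20.

9:09 PM on April 20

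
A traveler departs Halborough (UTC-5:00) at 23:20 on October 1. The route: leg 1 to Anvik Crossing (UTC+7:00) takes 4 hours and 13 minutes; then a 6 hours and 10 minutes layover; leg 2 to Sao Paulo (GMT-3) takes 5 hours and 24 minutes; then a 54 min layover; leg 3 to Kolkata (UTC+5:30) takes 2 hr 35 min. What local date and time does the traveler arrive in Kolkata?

Convert departure to UTC: 23:20 + 5:00 = 04:20 UTC on Oct 2.
Add 4 hours 13 minutes leg 1 → 08:33 UTC.
Add 6 hours and 10 minutes layover in Anvik Crossing → 14:43 UTC.
Add 5 hours 24 minutes leg 2 → 20:07 UTC.
Add 54 minutes layover in Sao Paulo → 21:01 UTC.
Add 2 hours 35 minutes leg 3 → 23:36 UTC.
Kolkata is UTC+5:30, so local arrival = 23:36 + 5:30 = 05:06 on Oct 3.

05:06 on October 3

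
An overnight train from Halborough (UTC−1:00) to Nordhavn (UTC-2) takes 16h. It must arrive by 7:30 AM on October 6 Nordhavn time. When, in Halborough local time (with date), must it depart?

4:30 PM on October 5

Target arrival in UTC: 7:30 AM + 2:00 = 9:30 AM on Oct 6.
Subtract 16 hours → departure 5:30 PM UTC on Oct 5.
Halborough is UTC−1:00: 5:30 PM − 1:00 = 4:30 PM on Oct 5.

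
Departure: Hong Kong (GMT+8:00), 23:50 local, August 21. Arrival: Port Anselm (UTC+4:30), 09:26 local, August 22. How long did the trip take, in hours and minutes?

Departure in UTC: 23:50 − 8:00 = 15:50 on Aug 21.
Arrival in UTC: 09:26 − 4:30 = 04:56 on Aug 22.
Elapsed = 04:56 − 15:50 (+1 day) = 13 hours 6 minutes.

13 hours 6 minutes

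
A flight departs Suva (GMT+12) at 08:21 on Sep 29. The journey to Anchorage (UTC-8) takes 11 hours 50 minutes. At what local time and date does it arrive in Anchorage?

Anchorage is 20:00 behind Suva.
After 11 hours 50 minutes it is 20:11 in Suva.
Shift by the zone difference: 20:11 − 20:00 = 00:11 on Sep 29 in Anchorage.

00:11 on Sep 29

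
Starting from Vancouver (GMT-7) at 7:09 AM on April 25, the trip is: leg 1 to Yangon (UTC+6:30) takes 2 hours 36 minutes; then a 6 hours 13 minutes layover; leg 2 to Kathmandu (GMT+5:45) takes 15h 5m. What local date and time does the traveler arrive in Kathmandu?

7:48 PM on April 26

Convert departure to UTC: 7:09 AM + 7:00 = 2:09 PM UTC on Apr 25.
Add 2 hours and 36 minutes leg 1 → 4:45 PM UTC.
Add 6 hours and 13 minutes layover in Yangon → 10:58 PM UTC.
Add 15 hours 5 minutes leg 2 → 2:03 PM UTC (Apr 26).
Kathmandu is UTC+5:45, so local arrival = 2:03 PM + 5:45 = 7:48 PM on Apr 26.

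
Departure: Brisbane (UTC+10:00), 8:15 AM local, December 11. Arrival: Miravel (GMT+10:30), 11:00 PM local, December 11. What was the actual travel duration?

Departure in UTC: 8:15 AM − 10:00 = 10:15 PM on Dec 10.
Arrival in UTC: 11:00 PM − 10:30 = 12:30 PM on Dec 11.
Elapsed = 12:30 PM − 10:15 PM (+1 day) = 14 hours 15 minutes.

14 hours 15 minutes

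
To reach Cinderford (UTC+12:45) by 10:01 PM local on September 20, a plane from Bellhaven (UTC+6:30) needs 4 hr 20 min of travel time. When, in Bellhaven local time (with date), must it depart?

11:26 AM on Sep 20

Target arrival in UTC: 10:01 PM − 12:45 = 9:16 AM on Sep 20.
Subtract 4 hours 20 minutes → departure 4:56 AM UTC on Sep 20.
Bellhaven is UTC+6:30: 4:56 AM + 6:30 = 11:26 AM on Sep 20.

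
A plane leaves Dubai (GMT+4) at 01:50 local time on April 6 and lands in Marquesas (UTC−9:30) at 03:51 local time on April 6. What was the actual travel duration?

Departure in UTC: 01:50 − 4:00 = 21:50 on Apr 5.
Arrival in UTC: 03:51 + 9:30 = 13:21 on Apr 6.
Elapsed = 13:21 − 21:50 (+1 day) = 15 hours 31 minutes.

15 hours 31 minutes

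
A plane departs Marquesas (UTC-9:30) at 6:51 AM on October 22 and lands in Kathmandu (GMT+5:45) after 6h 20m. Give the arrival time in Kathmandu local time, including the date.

4:26 AM on October 23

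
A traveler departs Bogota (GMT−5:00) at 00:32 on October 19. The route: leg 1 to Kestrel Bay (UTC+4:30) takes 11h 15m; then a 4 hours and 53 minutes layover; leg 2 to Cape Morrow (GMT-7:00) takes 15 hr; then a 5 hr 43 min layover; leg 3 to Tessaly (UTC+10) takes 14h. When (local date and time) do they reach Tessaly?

Convert departure to UTC: 00:32 + 5:00 = 05:32 UTC on Oct 19.
Add 11 hours 15 minutes leg 1 → 16:47 UTC.
Add 4 hours 53 minutes layover in Kestrel Bay → 21:40 UTC.
Add 15 hours leg 2 → 12:40 UTC (Oct 20).
Add 5 hours and 43 minutes layover in Cape Morrow → 18:23 UTC.
Add 14 hours leg 3 → 08:23 UTC (Oct 21).
Tessaly is UTC+10:00, so local arrival = 08:23 + 10:00 = 18:23 on Oct 21.

18:23 on October 21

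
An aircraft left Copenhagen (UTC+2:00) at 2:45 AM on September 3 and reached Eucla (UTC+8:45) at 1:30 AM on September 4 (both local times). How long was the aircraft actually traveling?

16 hours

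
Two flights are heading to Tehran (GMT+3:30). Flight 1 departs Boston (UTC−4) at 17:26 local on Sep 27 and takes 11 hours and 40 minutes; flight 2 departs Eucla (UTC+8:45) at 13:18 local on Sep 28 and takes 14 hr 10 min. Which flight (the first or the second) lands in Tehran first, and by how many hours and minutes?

the first, by 9 hours 37 minutes

Flight 1 in UTC: 17:26 + 4:00 = 21:26 on Sep 27.
+11 hours 40 minutes → arrive 09:06 UTC on Sep 28.
Flight 2 in UTC: 13:18 − 8:45 = 04:33 on Sep 28.
+14 hours and 10 minutes → arrive 18:43 UTC on Sep 28.
Flight 1 lands earlier by 9 hours 37 minutes.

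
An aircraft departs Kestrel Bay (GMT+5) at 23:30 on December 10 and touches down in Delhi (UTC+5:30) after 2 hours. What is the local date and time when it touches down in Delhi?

Convert departure to UTC: 23:30 − 5:00 = 18:30 UTC on Dec 10.
Add 2 hours travel time → 20:30 UTC.
Delhi is UTC+5:30, so local arrival = 20:30 + 5:30 = 02:00 on Dec 11.

02:00 on December 11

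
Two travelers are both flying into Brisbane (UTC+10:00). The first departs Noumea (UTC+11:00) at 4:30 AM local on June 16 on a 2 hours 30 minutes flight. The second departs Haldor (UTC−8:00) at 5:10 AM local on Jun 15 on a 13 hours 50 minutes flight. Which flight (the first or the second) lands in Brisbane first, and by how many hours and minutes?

Flight 1 in UTC: 4:30 AM − 11:00 = 5:30 PM on Jun 15.
+2 hours 30 minutes → arrive 8:00 PM UTC on Jun 15.
Flight 2 in UTC: 5:10 AM + 8:00 = 1:10 PM on Jun 15.
+13 hours and 50 minutes → arrive 3:00 AM UTC on Jun 16.
Flight 1 lands earlier by 7 hours.

the first, by 7 hours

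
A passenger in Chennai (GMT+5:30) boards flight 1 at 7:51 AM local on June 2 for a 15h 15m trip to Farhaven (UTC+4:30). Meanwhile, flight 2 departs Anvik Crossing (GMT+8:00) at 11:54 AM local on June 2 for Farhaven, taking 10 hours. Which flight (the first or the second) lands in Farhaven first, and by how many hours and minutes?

Flight 1 in UTC: 7:51 AM − 5:30 = 2:21 AM on Jun 2.
+15 hours and 15 minutes → arrive 5:36 PM UTC on Jun 2.
Flight 2 in UTC: 11:54 AM − 8:00 = 3:54 AM on Jun 2.
+10 hours → arrive 1:54 PM UTC on Jun 2.
Flight 2 lands earlier by 3 hours 42 minutes.

the second, by 3 hours 42 minutes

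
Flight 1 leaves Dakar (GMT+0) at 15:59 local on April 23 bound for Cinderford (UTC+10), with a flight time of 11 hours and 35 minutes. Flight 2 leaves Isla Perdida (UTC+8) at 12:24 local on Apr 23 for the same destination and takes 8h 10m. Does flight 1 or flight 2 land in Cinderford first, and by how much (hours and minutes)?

Flight 1 departs at 15:59 UTC (Apr 23).
+11 hours 35 minutes → arrive 03:34 UTC on Apr 24.
Flight 2 in UTC: 12:24 − 8:00 = 04:24 on Apr 23.
+8 hours and 10 minutes → arrive 12:34 UTC on Apr 23.
Flight 2 lands earlier by 15 hours.

the second, by 15 hours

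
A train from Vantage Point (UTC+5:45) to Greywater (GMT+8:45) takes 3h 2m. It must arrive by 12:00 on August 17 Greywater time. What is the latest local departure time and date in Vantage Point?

Target arrival in UTC: 12:00 − 8:45 = 03:15 on Aug 17.
Subtract 3 hours and 2 minutes → departure 00:13 UTC on Aug 17.
Vantage Point is UTC+5:45: 00:13 + 5:45 = 05:58 on Aug 17.

05:58 on August 17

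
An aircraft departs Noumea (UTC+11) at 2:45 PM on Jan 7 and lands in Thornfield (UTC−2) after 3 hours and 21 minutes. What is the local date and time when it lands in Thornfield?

5:06 AM on January 7

Convert departure to UTC: 2:45 PM − 11:00 = 3:45 AM UTC on Jan 7.
Add 3 hours and 21 minutes travel time → 7:06 AM UTC.
Thornfield is UTC−2:00, so local arrival = 7:06 AM − 2:00 = 5:06 AM on Jan 7.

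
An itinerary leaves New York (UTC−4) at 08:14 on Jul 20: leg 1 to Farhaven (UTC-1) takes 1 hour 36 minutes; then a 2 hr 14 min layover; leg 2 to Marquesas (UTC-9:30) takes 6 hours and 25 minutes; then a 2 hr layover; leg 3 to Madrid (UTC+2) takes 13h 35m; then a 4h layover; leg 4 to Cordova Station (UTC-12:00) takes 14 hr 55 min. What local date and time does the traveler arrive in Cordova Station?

20:59 on July 21

Convert departure to UTC: 08:14 + 4:00 = 12:14 UTC on Jul 20.
Add 1 hour and 36 minutes leg 1 → 13:50 UTC.
Add 2 hours and 14 minutes layover in Farhaven → 16:04 UTC.
Add 6 hours and 25 minutes leg 2 → 22:29 UTC.
Add 2 hours layover in Marquesas → 00:29 UTC (Jul 21).
Add 13 hours 35 minutes leg 3 → 14:04 UTC.
Add 4 hours layover in Madrid → 18:04 UTC.
Add 14 hours and 55 minutes leg 4 → 08:59 UTC (Jul 22).
Cordova Station is UTC−12:00, so local arrival = 08:59 − 12:00 = 20:59 on Jul 21.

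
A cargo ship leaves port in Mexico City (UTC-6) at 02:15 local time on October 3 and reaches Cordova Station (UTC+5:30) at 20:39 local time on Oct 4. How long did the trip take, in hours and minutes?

30 hours 54 minutes

Departure in UTC: 02:15 + 6:00 = 08:15 on Oct 3.
Arrival in UTC: 20:39 − 5:30 = 15:09 on Oct 4.
Elapsed = 15:09 − 08:15 (+1 day) = 30 hours 54 minutes.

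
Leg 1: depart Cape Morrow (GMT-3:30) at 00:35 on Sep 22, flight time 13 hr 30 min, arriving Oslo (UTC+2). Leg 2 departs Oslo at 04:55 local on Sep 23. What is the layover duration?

Convert departure to UTC: 00:35 + 3:30 = 04:05 UTC on Sep 22.
Add 13 hours 30 minutes flight time → 17:35 UTC.
Oslo is UTC+2:00, so local arrival = 17:35 + 2:00 = 19:35 on Sep 22.
Layover = 04:55 − 19:35 (+1 day) = 9 hours 20 minutes.

9 hours 20 minutes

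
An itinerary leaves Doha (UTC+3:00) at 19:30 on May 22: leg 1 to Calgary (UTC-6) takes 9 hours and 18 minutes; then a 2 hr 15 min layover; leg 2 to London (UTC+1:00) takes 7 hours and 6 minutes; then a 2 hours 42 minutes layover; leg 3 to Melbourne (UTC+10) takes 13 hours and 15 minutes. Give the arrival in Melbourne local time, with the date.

13:06 on May 24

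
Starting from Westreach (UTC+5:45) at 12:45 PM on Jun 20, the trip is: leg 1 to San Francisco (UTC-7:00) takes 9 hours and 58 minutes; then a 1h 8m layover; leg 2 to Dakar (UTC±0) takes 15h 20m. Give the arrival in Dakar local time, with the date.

Convert departure to UTC: 12:45 PM − 5:45 = 7:00 AM UTC on Jun 20.
Add 9 hours and 58 minutes leg 1 → 4:58 PM UTC.
Add 1 hour 8 minutes layover in San Francisco → 6:06 PM UTC.
Add 15 hours and 20 minutes leg 2 → 9:26 AM UTC (Jun 21).
Dakar is UTC+0, so local arrival is the same: 9:26 AM on Jun 21.

9:26 AM on Jun 21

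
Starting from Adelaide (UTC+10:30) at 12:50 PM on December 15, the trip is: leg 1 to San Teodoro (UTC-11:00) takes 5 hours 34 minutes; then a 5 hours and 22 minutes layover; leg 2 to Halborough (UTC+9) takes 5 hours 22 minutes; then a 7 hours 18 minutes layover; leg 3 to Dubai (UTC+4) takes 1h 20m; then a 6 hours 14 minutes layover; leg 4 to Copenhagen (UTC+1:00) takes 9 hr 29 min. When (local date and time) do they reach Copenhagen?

7:59 PM on December 16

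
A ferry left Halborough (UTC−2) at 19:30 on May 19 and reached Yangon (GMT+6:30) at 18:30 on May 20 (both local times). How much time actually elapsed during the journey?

14 hours 30 minutes

Departure in UTC: 19:30 + 2:00 = 21:30 on May 19.
Arrival in UTC: 18:30 − 6:30 = 12:00 on May 20.
Elapsed = 12:00 − 21:30 (+1 day) = 14 hours 30 minutes.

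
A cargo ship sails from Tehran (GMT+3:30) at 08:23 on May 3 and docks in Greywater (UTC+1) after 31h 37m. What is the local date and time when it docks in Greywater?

13:30 on May 4

Greywater is 2:30 behind Tehran.
After 31 hours 37 minutes it is 16:00 (May 4) in Tehran.
Shift by the zone difference: 16:00 − 2:30 = 13:30 on May 4 in Greywater.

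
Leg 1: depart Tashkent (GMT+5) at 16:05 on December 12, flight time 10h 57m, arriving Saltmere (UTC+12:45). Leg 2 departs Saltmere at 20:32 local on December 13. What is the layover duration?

9 hours 45 minutes

Convert departure to UTC: 16:05 − 5:00 = 11:05 UTC on Dec 12.
Add 10 hours and 57 minutes flight time → 22:02 UTC.
Saltmere is UTC+12:45, so local arrival = 22:02 + 12:45 = 10:47 on Dec 13.
Layover = 20:32 − 10:47 = 9 hours 45 minutes.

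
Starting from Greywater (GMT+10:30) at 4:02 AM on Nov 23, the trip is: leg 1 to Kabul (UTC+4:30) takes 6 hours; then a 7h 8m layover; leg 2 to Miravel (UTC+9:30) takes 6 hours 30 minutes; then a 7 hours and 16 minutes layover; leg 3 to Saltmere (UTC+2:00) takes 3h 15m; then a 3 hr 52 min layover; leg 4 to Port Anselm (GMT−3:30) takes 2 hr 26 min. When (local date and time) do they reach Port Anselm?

Convert departure to UTC: 4:02 AM − 10:30 = 5:32 PM UTC on Nov 22.
Add 6 hours leg 1 → 11:32 PM UTC.
Add 7 hours and 8 minutes layover in Kabul → 6:40 AM UTC (Nov 23).
Add 6 hours and 30 minutes leg 2 → 1:10 PM UTC.
Add 7 hours 16 minutes layover in Miravel → 8:26 PM UTC.
Add 3 hours 15 minutes leg 3 → 11:41 PM UTC.
Add 3 hours 52 minutes layover in Saltmere → 3:33 AM UTC (Nov 24).
Add 2 hours and 26 minutes leg 4 → 5:59 AM UTC.
Port Anselm is UTC−3:30, so local arrival = 5:59 AM − 3:30 = 2:29 AM on Nov 24.

2:29 AM on Nov 24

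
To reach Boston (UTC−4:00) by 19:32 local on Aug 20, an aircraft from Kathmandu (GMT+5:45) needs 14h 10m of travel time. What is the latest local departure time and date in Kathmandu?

Target arrival in UTC: 19:32 + 4:00 = 23:32 on Aug 20.
Subtract 14 hours and 10 minutes → departure 09:22 UTC on Aug 20.
Kathmandu is UTC+5:45: 09:22 + 5:45 = 15:07 on Aug 20.

15:07 on Aug 20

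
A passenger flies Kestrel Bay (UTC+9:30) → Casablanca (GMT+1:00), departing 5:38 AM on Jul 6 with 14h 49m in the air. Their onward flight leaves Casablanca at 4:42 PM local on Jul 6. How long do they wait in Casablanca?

Convert departure to UTC: 5:38 AM − 9:30 = 8:08 PM UTC on Jul 5.
Add 14 hours 49 minutes flight time → 10:57 AM UTC (Jul 6).
Casablanca is UTC+1:00, so local arrival = 10:57 AM + 1:00 = 11:57 AM on Jul 6.
Layover = 4:42 PM − 11:57 AM = 4 hours 45 minutes.

4 hours 45 minutes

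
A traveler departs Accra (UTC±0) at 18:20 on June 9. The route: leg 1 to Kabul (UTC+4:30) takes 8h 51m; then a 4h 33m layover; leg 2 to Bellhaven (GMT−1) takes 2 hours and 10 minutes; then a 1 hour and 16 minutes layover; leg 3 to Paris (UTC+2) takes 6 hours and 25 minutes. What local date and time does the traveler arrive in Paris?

19:35 on June 10

Accra is at UTC+0, so departure is already 18:20 UTC on Jun 9.
Add 8 hours 51 minutes leg 1 → 03:11 UTC (Jun 10).
Add 4 hours and 33 minutes layover in Kabul → 07:44 UTC.
Add 2 hours 10 minutes leg 2 → 09:54 UTC.
Add 1 hour and 16 minutes layover in Bellhaven → 11:10 UTC.
Add 6 hours and 25 minutes leg 3 → 17:35 UTC.
Paris is UTC+2:00, so local arrival = 17:35 + 2:00 = 19:35 on Jun 10.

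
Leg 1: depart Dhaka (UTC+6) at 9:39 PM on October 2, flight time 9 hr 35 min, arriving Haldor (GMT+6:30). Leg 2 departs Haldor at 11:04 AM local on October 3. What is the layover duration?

3 hours 20 minutes

Convert departure to UTC: 9:39 PM − 6:00 = 3:39 PM UTC on Oct 2.
Add 9 hours and 35 minutes flight time → 1:14 AM UTC (Oct 3).
Haldor is UTC+6:30, so local arrival = 1:14 AM + 6:30 = 7:44 AM on Oct 3.
Layover = 11:04 AM − 7:44 AM = 3 hours 20 minutes.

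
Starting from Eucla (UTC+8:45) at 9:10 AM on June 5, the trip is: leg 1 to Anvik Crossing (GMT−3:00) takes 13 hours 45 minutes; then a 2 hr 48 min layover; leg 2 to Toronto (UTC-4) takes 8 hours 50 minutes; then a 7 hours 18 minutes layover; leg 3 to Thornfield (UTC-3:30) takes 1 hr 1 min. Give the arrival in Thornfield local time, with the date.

6:37 AM on June 6

Convert departure to UTC: 9:10 AM − 8:45 = 12:25 AM UTC on Jun 5.
Add 13 hours and 45 minutes leg 1 → 2:10 PM UTC.
Add 2 hours and 48 minutes layover in Anvik Crossing → 4:58 PM UTC.
Add 8 hours and 50 minutes leg 2 → 1:48 AM UTC (Jun 6).
Add 7 hours and 18 minutes layover in Toronto → 9:06 AM UTC.
Add 1 hour 1 minute leg 3 → 10:07 AM UTC.
Thornfield is UTC−3:30, so local arrival = 10:07 AM − 3:30 = 6:37 AM on Jun 6.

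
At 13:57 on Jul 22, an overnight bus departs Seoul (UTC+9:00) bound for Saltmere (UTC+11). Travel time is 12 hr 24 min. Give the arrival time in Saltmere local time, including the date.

Convert departure to UTC: 13:57 − 9:00 = 04:57 UTC on Jul 22.
Add 12 hours 24 minutes travel time → 17:21 UTC.
Saltmere is UTC+11:00, so local arrival = 17:21 + 11:00 = 04:21 on Jul 23.

04:21 on July 23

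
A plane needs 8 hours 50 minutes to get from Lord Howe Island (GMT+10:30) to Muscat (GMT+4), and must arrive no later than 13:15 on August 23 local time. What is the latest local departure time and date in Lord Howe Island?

Target arrival in UTC: 13:15 − 4:00 = 09:15 on Aug 23.
Subtract 8 hours 50 minutes → departure 00:25 UTC on Aug 23.
Lord Howe Island is UTC+10:30: 00:25 + 10:30 = 10:55 on Aug 23.

10:55 on August 23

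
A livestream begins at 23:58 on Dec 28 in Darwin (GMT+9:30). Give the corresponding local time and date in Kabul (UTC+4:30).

18:58 on December 28

Kabul is 5:00 behind Darwin.
Shift by the zone difference: 23:58 − 5:00 = 18:58 on Dec 28 in Kabul.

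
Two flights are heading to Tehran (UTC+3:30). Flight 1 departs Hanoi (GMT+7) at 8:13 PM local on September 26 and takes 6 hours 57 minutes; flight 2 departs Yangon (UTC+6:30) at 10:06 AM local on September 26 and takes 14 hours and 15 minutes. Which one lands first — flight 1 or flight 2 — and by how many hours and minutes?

the second, by 2 hours 19 minutes

Flight 1 in UTC: 8:13 PM − 7:00 = 1:13 PM on Sep 26.
+6 hours and 57 minutes → arrive 8:10 PM UTC on Sep 26.
Flight 2 in UTC: 10:06 AM − 6:30 = 3:36 AM on Sep 26.
+14 hours 15 minutes → arrive 5:51 PM UTC on Sep 26.
Flight 2 lands earlier by 2 hours 19 minutes.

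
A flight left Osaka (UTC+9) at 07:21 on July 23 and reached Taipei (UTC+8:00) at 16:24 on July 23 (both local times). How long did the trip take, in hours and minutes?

Departure in UTC: 07:21 − 9:00 = 22:21 on Jul 22.
Arrival in UTC: 16:24 − 8:00 = 08:24 on Jul 23.
Elapsed = 08:24 − 22:21 (+1 day) = 10 hours 3 minutes.

10 hours 3 minutes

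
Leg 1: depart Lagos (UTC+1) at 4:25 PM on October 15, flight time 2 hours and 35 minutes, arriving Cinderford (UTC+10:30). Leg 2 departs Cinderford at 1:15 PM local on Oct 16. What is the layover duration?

8 hours 45 minutes

Convert departure to UTC: 4:25 PM − 1:00 = 3:25 PM UTC on Oct 15.
Add 2 hours 35 minutes flight time → 6:00 PM UTC.
Cinderford is UTC+10:30, so local arrival = 6:00 PM + 10:30 = 4:30 AM on Oct 16.
Layover = 1:15 PM − 4:30 AM = 8 hours 45 minutes.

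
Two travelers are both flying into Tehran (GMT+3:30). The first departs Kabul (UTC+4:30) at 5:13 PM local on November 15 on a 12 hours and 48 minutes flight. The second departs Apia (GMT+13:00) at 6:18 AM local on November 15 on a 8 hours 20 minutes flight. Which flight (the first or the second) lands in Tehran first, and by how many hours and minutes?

Flight 1 in UTC: 5:13 PM − 4:30 = 12:43 PM on Nov 15.
+12 hours 48 minutes → arrive 1:31 AM UTC on Nov 16.
Flight 2 in UTC: 6:18 AM − 13:00 = 5:18 PM on Nov 14.
+8 hours 20 minutes → arrive 1:38 AM UTC on Nov 15.
Flight 2 lands earlier by 23 hours 53 minutes.

the second, by 23 hours 53 minutes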